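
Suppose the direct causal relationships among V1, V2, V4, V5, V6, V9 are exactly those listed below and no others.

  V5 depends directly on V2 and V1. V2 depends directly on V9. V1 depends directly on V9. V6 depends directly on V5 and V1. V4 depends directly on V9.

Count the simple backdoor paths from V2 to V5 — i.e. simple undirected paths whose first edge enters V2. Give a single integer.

2

A backdoor path from V2 to V5 is any simple undirected path whose first edge points into V2 (i.e. leaves V2 via a parent).
Parents of V2: {V9}.
Enumerating:
  P1: V2 <- V9 -> V1 -> V5
  P2: V2 <- V9 -> V1 -> V6 <- V5
That exhausts the simple backdoor paths. Count: 2.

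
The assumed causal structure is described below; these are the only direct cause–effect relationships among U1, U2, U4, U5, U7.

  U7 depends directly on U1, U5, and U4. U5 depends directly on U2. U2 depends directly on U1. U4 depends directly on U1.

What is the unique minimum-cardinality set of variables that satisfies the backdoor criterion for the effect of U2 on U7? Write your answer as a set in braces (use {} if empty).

{U1}

Variables eligible for adjustment (non-descendants of U2, excluding U2 and U7): {U1, U4}.
Backdoor paths from U2 to U7:
  P1: U2 <- U1 -> U4 -> U7
  P2: U2 <- U1 -> U7
The empty set is not sufficient: P1 (U2 <- U1 -> U4 -> U7) has no collider blocking it and no conditioned non-collider, so it is open.
Try {U1}:
  P1: blocked at fork node U1 ∈ conditioning set.
  P2: blocked at fork node U1 ∈ conditioning set.
{U1} contains no descendant of U2 and blocks every backdoor path.
No other singleton works — e.g. {U4} leaves P2 open — so {U1} is the unique smallest valid adjustment set.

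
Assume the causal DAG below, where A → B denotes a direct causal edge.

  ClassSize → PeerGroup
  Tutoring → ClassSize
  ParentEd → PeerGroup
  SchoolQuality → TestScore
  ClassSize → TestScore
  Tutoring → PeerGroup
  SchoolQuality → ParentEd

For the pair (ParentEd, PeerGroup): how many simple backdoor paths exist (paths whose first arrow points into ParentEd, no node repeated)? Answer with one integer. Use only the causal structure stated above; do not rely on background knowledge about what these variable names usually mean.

A backdoor path from ParentEd to PeerGroup is any simple undirected path whose first edge points into ParentEd (i.e. leaves ParentEd via a parent).
Parents of ParentEd: {SchoolQuality}.
Enumerating:
  P1: ParentEd <- SchoolQuality -> TestScore <- ClassSize <- Tutoring -> PeerGroup
  P2: ParentEd <- SchoolQuality -> TestScore <- ClassSize -> PeerGroup
That exhausts the simple backdoor paths. Count: 2.

2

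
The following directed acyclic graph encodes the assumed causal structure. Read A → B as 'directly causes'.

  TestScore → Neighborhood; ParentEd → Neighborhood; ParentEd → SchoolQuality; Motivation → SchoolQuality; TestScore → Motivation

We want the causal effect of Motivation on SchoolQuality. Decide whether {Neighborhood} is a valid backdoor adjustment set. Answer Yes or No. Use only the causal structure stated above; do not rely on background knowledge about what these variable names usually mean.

No

Backdoor paths from Motivation to SchoolQuality (paths whose first edge points into Motivation):
  P1: Motivation <- TestScore -> Neighborhood <- ParentEd -> SchoolQuality
Condition 1 (no descendant of Motivation in the set): holds — descendants of Motivation are {SchoolQuality}; none are in {Neighborhood}.
Condition 2 (every backdoor path blocked by {Neighborhood}):
  P1: open — collider(s) Neighborhood are conditioned on (or have a conditioned descendant) and no non-collider on the path is in the set.
{Neighborhood} does not satisfy the backdoor criterion.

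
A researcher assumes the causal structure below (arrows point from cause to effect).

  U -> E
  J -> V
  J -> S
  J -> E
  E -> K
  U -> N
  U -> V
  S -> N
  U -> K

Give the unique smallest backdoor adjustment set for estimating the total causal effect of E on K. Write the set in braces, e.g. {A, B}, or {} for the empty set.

{U}

Variables eligible for adjustment (non-descendants of E, excluding E and K): {J, N, S, U, V}.
Backdoor paths from E to K:
  P1: E <- J -> V <- U -> K
  P2: E <- J -> S -> N <- U -> K
  P3: E <- U -> K
The empty set is not sufficient: P3 (E <- U -> K) has no collider blocking it and no conditioned non-collider, so it is open.
Try {U}:
  P1: blocked at collider V (neither it nor any descendant is in the conditioning set).
  P2: blocked at collider N (neither it nor any descendant is in the conditioning set).
  P3: blocked at fork node U ∈ conditioning set.
{U} contains no descendant of E and blocks every backdoor path.
No other singleton works — e.g. {J} leaves P3 open — so {U} is the unique smallest valid adjustment set.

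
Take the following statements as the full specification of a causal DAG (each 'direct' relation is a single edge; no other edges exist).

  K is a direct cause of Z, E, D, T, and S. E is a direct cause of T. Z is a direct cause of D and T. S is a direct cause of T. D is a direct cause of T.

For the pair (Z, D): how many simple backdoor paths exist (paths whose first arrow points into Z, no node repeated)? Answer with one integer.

A backdoor path from Z to D is any simple undirected path whose first edge points into Z (i.e. leaves Z via a parent).
Parents of Z: {K}.
Enumerating:
  P1: Z <- K -> S -> T <- D
  P2: Z <- K -> E -> T <- D
  P3: Z <- K -> D
  P4: Z <- K -> T <- D
That exhausts the simple backdoor paths. Count: 4.

4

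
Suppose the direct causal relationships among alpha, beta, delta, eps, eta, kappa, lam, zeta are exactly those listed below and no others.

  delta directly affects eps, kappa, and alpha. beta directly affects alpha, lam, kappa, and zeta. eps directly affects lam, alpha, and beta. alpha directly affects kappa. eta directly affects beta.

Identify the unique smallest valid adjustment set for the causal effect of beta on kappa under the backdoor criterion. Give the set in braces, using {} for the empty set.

{eps}

Variables eligible for adjustment (non-descendants of beta, excluding beta and kappa): {delta, eps, eta}.
Backdoor paths from beta to kappa:
  P1: beta <- eps <- delta -> alpha -> kappa
  P2: beta <- eps <- delta -> kappa
  P3: beta <- eps -> alpha <- delta -> kappa
  P4: beta <- eps -> alpha -> kappa
The empty set is not sufficient: P1 (beta <- eps <- delta -> alpha -> kappa) has no collider blocking it and no conditioned non-collider, so it is open.
Try {eps}:
  P1: blocked at chain node eps ∈ conditioning set.
  P2: blocked at chain node eps ∈ conditioning set.
  P3: blocked at fork node eps ∈ conditioning set.
  P4: blocked at fork node eps ∈ conditioning set.
{eps} contains no descendant of beta and blocks every backdoor path.
No other singleton works — e.g. {delta} leaves P4 open — so {eps} is the unique smallest valid adjustment set.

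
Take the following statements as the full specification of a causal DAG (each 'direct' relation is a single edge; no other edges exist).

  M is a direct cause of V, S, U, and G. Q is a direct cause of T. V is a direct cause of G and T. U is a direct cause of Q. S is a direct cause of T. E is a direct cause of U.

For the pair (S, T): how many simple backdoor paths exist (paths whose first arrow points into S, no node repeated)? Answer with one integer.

A backdoor path from S to T is any simple undirected path whose first edge points into S (i.e. leaves S via a parent).
Parents of S: {M}.
Enumerating:
  P1: S <- M -> V -> T
  P2: S <- M -> U -> Q -> T
  P3: S <- M -> G <- V -> T
That exhausts the simple backdoor paths. Count: 3.

3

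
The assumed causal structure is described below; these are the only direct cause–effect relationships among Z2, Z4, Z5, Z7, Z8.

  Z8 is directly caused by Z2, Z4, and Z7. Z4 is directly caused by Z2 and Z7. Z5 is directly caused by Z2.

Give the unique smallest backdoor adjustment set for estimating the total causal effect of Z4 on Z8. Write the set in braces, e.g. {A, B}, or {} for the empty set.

{Z2, Z7}

Variables eligible for adjustment (non-descendants of Z4, excluding Z4 and Z8): {Z2, Z5, Z7}.
Backdoor paths from Z4 to Z8:
  P1: Z4 <- Z7 -> Z8
  P2: Z4 <- Z2 -> Z8
The empty set is not sufficient: P1 (Z4 <- Z7 -> Z8) has no collider blocking it and no conditioned non-collider, so it is open.
Try {Z2, Z7}:
  P1: blocked at fork node Z7 ∈ conditioning set.
  P2: blocked at fork node Z2 ∈ conditioning set.
{Z2, Z7} contains no descendant of Z4 and blocks every backdoor path.
Every element of {Z2, Z7} is needed (dropping Z2 leaves P2 open; dropping Z7 leaves P1 open), so no proper subset is valid.
Among all size-2 subsets of the eligible variables, only {Z2, Z7} blocks every backdoor path, so it is the unique smallest valid adjustment set.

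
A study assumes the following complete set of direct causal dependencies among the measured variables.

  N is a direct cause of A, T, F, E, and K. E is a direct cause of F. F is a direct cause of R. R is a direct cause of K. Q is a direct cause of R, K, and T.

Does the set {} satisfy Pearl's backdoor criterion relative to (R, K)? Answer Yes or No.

Backdoor paths from R to K (paths whose first edge points into R):
  P1: R <- F <- N -> T <- Q -> K
  P2: R <- F <- N -> K
  P3: R <- F <- E <- N -> T <- Q -> K
  P4: R <- F <- E <- N -> K
  P5: R <- Q -> T <- N -> K
  P6: R <- Q -> K
Condition 1 (no descendant of R in the set): holds — descendants of R are {K}; none are in {}.
Condition 2 (every backdoor path blocked by {}):
  P1: blocked at collider T (neither it nor any descendant is in the conditioning set).
  P2: open — no interior node is in the conditioning set.
  P3: blocked at collider T (neither it nor any descendant is in the conditioning set).
  P4: open — no interior node is in the conditioning set.
  P5: blocked at collider T (neither it nor any descendant is in the conditioning set).
  P6: open — no interior node is in the conditioning set.
{} does not satisfy the backdoor criterion.

No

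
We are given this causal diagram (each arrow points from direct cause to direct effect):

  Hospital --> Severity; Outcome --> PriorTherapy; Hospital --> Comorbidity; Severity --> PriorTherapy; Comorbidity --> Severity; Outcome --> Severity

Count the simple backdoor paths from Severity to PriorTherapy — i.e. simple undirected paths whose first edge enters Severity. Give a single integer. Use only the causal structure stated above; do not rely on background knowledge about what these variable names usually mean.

1

A backdoor path from Severity to PriorTherapy is any simple undirected path whose first edge points into Severity (i.e. leaves Severity via a parent).
Parents of Severity: {Comorbidity, Hospital, Outcome}.
Enumerating:
  P1: Severity <- Outcome -> PriorTherapy
That exhausts the simple backdoor paths. Count: 1.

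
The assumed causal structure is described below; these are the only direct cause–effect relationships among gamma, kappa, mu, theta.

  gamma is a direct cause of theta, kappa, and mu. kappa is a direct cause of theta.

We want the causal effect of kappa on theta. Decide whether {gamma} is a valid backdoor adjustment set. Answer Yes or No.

Yes

Backdoor paths from kappa to theta (paths whose first edge points into kappa):
  P1: kappa <- gamma -> theta
Condition 1 (no descendant of kappa in the set): holds — descendants of kappa are {theta}; none are in {gamma}.
Condition 2 (every backdoor path blocked by {gamma}):
  P1: blocked at fork node gamma ∈ conditioning set.
{gamma} satisfies the backdoor criterion.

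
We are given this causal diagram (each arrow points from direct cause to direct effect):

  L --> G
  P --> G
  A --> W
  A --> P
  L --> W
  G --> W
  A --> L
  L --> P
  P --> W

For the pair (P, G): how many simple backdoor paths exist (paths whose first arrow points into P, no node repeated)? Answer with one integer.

A backdoor path from P to G is any simple undirected path whose first edge points into P (i.e. leaves P via a parent).
Parents of P: {A, L}.
Enumerating:
  P1: P <- A -> L -> G
  P2: P <- A -> L -> W <- G
  P3: P <- A -> W <- L -> G
  P4: P <- A -> W <- G
  P5: P <- L <- A -> W <- G
  P6: P <- L -> G
  P7: P <- L -> W <- G
That exhausts the simple backdoor paths. Count: 7.

7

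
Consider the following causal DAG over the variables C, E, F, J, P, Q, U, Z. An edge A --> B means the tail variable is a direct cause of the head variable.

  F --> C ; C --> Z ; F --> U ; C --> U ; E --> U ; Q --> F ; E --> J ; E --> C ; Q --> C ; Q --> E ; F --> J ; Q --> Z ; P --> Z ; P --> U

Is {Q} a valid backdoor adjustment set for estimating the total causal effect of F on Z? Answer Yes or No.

Yes

Backdoor paths from F to Z (paths whose first edge points into F):
  P1: F <- Q -> E -> C -> U <- P -> Z
  P2: F <- Q -> E -> C -> Z
  P3: F <- Q -> E -> U <- P -> Z
  P4: F <- Q -> E -> U <- C -> Z
  P5: F <- Q -> C <- E -> U <- P -> Z
  P6: F <- Q -> C -> U <- P -> Z
  P7: F <- Q -> C -> Z
  P8: F <- Q -> Z
Condition 1 (no descendant of F in the set): holds — descendants of F are {C, J, U, Z}; none are in {Q}.
Condition 2 (every backdoor path blocked by {Q}):
  P1: blocked at fork node Q ∈ conditioning set.
  P2: blocked at fork node Q ∈ conditioning set.
  P3: blocked at fork node Q ∈ conditioning set.
  P4: blocked at fork node Q ∈ conditioning set.
  P5: blocked at fork node Q ∈ conditioning set.
  P6: blocked at fork node Q ∈ conditioning set.
  P7: blocked at fork node Q ∈ conditioning set.
  P8: blocked at fork node Q ∈ conditioning set.
{Q} satisfies the backdoor criterion.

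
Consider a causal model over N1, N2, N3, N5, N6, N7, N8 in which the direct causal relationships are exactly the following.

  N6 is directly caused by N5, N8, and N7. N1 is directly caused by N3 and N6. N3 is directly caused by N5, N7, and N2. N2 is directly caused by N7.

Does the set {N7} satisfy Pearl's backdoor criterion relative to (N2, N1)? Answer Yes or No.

Backdoor paths from N2 to N1 (paths whose first edge points into N2):
  P1: N2 <- N7 -> N6 <- N5 -> N3 -> N1
  P2: N2 <- N7 -> N6 -> N1
  P3: N2 <- N7 -> N3 <- N5 -> N6 -> N1
  P4: N2 <- N7 -> N3 -> N1
Condition 1 (no descendant of N2 in the set): holds — descendants of N2 are {N1, N3}; none are in {N7}.
Condition 2 (every backdoor path blocked by {N7}):
  P1: blocked at fork node N7 ∈ conditioning set.
  P2: blocked at fork node N7 ∈ conditioning set.
  P3: blocked at fork node N7 ∈ conditioning set.
  P4: blocked at fork node N7 ∈ conditioning set.
{N7} satisfies the backdoor criterion.

Yes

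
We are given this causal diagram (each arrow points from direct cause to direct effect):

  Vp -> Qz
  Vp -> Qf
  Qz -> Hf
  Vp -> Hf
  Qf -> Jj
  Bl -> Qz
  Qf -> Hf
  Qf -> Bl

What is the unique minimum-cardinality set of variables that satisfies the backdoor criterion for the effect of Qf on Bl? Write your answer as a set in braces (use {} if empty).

Variables eligible for adjustment (non-descendants of Qf, excluding Qf and Bl): {Vp}.
Backdoor paths from Qf to Bl:
  P1: Qf <- Vp -> Qz <- Bl
  P2: Qf <- Vp -> Hf <- Qz <- Bl
Each backdoor path contains an unconditioned collider, so every path is already blocked with the empty conditioning set:
  P1: blocked at collider Qz (neither it nor any descendant is in the conditioning set).
  P2: blocked at collider Hf (neither it nor any descendant is in the conditioning set).
The empty set is therefore the unique smallest valid set.

{}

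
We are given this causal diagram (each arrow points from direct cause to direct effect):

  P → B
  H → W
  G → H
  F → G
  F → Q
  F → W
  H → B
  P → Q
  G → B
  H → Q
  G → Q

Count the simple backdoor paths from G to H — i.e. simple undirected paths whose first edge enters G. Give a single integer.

A backdoor path from G to H is any simple undirected path whose first edge points into G (i.e. leaves G via a parent).
Parents of G: {F}.
Enumerating:
  P1: G <- F -> Q <- P -> B <- H
  P2: G <- F -> Q <- H
  P3: G <- F -> W <- H
That exhausts the simple backdoor paths. Count: 3.

3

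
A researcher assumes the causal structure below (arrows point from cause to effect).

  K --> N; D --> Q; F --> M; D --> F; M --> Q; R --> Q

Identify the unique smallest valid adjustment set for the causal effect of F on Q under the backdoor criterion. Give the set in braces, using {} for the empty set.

{D}

Variables eligible for adjustment (non-descendants of F, excluding F and Q): {D, K, N, R}.
Backdoor paths from F to Q:
  P1: F <- D -> Q
The empty set is not sufficient: P1 (F <- D -> Q) has no collider blocking it and no conditioned non-collider, so it is open.
Try {D}:
  P1: blocked at fork node D ∈ conditioning set.
{D} contains no descendant of F and blocks every backdoor path.
No other singleton works — e.g. {R} leaves P1 open — so {D} is the unique smallest valid adjustment set.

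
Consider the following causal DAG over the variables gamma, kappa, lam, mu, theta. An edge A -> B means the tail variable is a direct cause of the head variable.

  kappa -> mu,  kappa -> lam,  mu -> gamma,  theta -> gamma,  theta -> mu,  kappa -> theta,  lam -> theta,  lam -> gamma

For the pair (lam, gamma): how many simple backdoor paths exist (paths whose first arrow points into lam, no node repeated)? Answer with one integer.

4

A backdoor path from lam to gamma is any simple undirected path whose first edge points into lam (i.e. leaves lam via a parent).
Parents of lam: {kappa}.
Enumerating:
  P1: lam <- kappa -> theta -> mu -> gamma
  P2: lam <- kappa -> theta -> gamma
  P3: lam <- kappa -> mu <- theta -> gamma
  P4: lam <- kappa -> mu -> gamma
That exhausts the simple backdoor paths. Count: 4.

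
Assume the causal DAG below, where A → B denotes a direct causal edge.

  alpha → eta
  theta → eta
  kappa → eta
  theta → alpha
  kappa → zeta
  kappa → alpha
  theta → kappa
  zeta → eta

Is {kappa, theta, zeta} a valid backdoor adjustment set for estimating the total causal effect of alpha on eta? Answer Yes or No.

Backdoor paths from alpha to eta (paths whose first edge points into alpha):
  P1: alpha <- theta -> kappa -> zeta -> eta
  P2: alpha <- theta -> kappa -> eta
  P3: alpha <- theta -> eta
  P4: alpha <- kappa <- theta -> eta
  P5: alpha <- kappa -> zeta -> eta
  P6: alpha <- kappa -> eta
Condition 1 (no descendant of alpha in the set): holds — descendants of alpha are {eta}; none are in {kappa, theta, zeta}.
Condition 2 (every backdoor path blocked by {kappa, theta, zeta}):
  P1: blocked at fork node theta ∈ conditioning set.
  P2: blocked at fork node theta ∈ conditioning set.
  P3: blocked at fork node theta ∈ conditioning set.
  P4: blocked at chain node kappa ∈ conditioning set.
  P5: blocked at fork node kappa ∈ conditioning set.
  P6: blocked at fork node kappa ∈ conditioning set.
{kappa, theta, zeta} satisfies the backdoor criterion.

Yes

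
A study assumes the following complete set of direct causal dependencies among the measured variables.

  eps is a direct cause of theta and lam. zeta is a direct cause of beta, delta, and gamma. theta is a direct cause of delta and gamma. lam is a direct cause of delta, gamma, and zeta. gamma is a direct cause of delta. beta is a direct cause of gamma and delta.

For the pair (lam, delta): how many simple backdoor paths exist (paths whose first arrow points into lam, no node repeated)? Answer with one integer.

A backdoor path from lam to delta is any simple undirected path whose first edge points into lam (i.e. leaves lam via a parent).
Parents of lam: {eps}.
Enumerating:
  P1: lam <- eps -> theta -> gamma <- zeta -> beta -> delta
  P2: lam <- eps -> theta -> gamma <- zeta -> delta
  P3: lam <- eps -> theta -> gamma <- beta <- zeta -> delta
  P4: lam <- eps -> theta -> gamma <- beta -> delta
  P5: lam <- eps -> theta -> gamma -> delta
  P6: lam <- eps -> theta -> delta
That exhausts the simple backdoor paths. Count: 6.

6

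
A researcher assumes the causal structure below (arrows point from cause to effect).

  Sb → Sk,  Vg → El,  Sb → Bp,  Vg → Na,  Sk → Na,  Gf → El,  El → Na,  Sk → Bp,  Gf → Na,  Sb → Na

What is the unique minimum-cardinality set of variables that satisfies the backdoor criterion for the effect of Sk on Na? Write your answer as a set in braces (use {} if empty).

{Sb}

Variables eligible for adjustment (non-descendants of Sk, excluding Sk and Na): {El, Gf, Sb, Vg}.
Backdoor paths from Sk to Na:
  P1: Sk <- Sb -> Na
The empty set is not sufficient: P1 (Sk <- Sb -> Na) has no collider blocking it and no conditioned non-collider, so it is open.
Try {Sb}:
  P1: blocked at fork node Sb ∈ conditioning set.
{Sb} contains no descendant of Sk and blocks every backdoor path.
No other singleton works — e.g. {Vg} leaves P1 open — so {Sb} is the unique smallest valid adjustment set.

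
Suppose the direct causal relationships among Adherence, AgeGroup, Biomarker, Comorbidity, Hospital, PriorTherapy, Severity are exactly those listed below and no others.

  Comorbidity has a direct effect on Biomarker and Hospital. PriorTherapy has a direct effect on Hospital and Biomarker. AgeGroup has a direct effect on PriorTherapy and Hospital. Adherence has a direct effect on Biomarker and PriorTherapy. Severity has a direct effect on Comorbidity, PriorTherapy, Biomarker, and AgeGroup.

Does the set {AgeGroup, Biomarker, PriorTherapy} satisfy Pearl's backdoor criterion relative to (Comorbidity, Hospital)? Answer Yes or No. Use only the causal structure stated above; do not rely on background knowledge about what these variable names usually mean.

No

Backdoor paths from Comorbidity to Hospital (paths whose first edge points into Comorbidity):
  P1: Comorbidity <- Severity -> AgeGroup -> PriorTherapy -> Hospital
  P2: Comorbidity <- Severity -> AgeGroup -> Hospital
  P3: Comorbidity <- Severity -> PriorTherapy <- AgeGroup -> Hospital
  P4: Comorbidity <- Severity -> PriorTherapy -> Hospital
  P5: Comorbidity <- Severity -> Biomarker <- Adherence -> PriorTherapy <- AgeGroup -> Hospital
  P6: Comorbidity <- Severity -> Biomarker <- Adherence -> PriorTherapy -> Hospital
  P7: Comorbidity <- Severity -> Biomarker <- PriorTherapy <- AgeGroup -> Hospital
  P8: Comorbidity <- Severity -> Biomarker <- PriorTherapy -> Hospital
Condition 1 (no descendant of Comorbidity in the set): FAILS — Biomarker is a descendant of Comorbidity.
Condition 2 (every backdoor path blocked by {AgeGroup, Biomarker, PriorTherapy}):
  P1: blocked at chain node AgeGroup ∈ conditioning set.
  P2: blocked at chain node AgeGroup ∈ conditioning set.
  P3: blocked at fork node AgeGroup ∈ conditioning set.
  P4: blocked at chain node PriorTherapy ∈ conditioning set.
  P5: blocked at fork node AgeGroup ∈ conditioning set.
  P6: blocked at chain node PriorTherapy ∈ conditioning set.
  P7: blocked at chain node PriorTherapy ∈ conditioning set.
  P8: blocked at fork node PriorTherapy ∈ conditioning set.
{AgeGroup, Biomarker, PriorTherapy} does not satisfy the backdoor criterion.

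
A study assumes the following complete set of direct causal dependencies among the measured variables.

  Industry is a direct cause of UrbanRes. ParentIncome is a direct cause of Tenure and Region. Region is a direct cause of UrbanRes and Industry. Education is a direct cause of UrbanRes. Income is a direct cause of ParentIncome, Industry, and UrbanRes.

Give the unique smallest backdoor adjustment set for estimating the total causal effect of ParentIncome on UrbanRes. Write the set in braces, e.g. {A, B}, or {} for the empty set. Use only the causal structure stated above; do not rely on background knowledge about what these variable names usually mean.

Variables eligible for adjustment (non-descendants of ParentIncome, excluding ParentIncome and UrbanRes): {Education, Income}.
Backdoor paths from ParentIncome to UrbanRes:
  P1: ParentIncome <- Income -> Industry <- Region -> UrbanRes
  P2: ParentIncome <- Income -> Industry -> UrbanRes
  P3: ParentIncome <- Income -> UrbanRes
The empty set is not sufficient: P2 (ParentIncome <- Income -> Industry -> UrbanRes) has no collider blocking it and no conditioned non-collider, so it is open.
Try {Income}:
  P1: blocked at fork node Income ∈ conditioning set.
  P2: blocked at fork node Income ∈ conditioning set.
  P3: blocked at fork node Income ∈ conditioning set.
{Income} contains no descendant of ParentIncome and blocks every backdoor path.
No other singleton works — e.g. {Education} leaves P2 open — so {Income} is the unique smallest valid adjustment set.

{Income}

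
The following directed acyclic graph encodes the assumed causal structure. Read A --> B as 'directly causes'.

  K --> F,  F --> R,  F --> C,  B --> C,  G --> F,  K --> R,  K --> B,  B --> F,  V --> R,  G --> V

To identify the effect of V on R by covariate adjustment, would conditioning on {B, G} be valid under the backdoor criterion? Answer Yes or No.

Yes

Backdoor paths from V to R (paths whose first edge points into V):
  P1: V <- G -> F <- K -> R
  P2: V <- G -> F <- B <- K -> R
  P3: V <- G -> F -> R
  P4: V <- G -> F -> C <- B <- K -> R
Condition 1 (no descendant of V in the set): holds — descendants of V are {R}; none are in {B, G}.
Condition 2 (every backdoor path blocked by {B, G}):
  P1: blocked at fork node G ∈ conditioning set.
  P2: blocked at fork node G ∈ conditioning set.
  P3: blocked at fork node G ∈ conditioning set.
  P4: blocked at fork node G ∈ conditioning set.
{B, G} satisfies the backdoor criterion.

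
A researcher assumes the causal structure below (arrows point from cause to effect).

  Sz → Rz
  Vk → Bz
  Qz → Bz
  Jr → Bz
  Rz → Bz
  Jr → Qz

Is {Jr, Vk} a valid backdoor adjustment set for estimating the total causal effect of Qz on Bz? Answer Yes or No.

Yes

Backdoor paths from Qz to Bz (paths whose first edge points into Qz):
  P1: Qz <- Jr -> Bz
Condition 1 (no descendant of Qz in the set): holds — descendants of Qz are {Bz}; none are in {Jr, Vk}.
Condition 2 (every backdoor path blocked by {Jr, Vk}):
  P1: blocked at fork node Jr ∈ conditioning set.
{Jr, Vk} satisfies the backdoor criterion.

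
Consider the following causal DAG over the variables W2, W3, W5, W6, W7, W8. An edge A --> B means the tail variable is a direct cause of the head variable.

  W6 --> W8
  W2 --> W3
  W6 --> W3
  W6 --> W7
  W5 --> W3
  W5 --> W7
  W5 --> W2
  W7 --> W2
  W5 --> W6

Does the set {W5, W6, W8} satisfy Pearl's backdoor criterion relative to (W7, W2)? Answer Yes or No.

Backdoor paths from W7 to W2 (paths whose first edge points into W7):
  P1: W7 <- W5 -> W6 -> W3 <- W2
  P2: W7 <- W5 -> W2
  P3: W7 <- W5 -> W3 <- W2
  P4: W7 <- W6 <- W5 -> W2
  P5: W7 <- W6 <- W5 -> W3 <- W2
  P6: W7 <- W6 -> W3 <- W5 -> W2
  P7: W7 <- W6 -> W3 <- W2
Condition 1 (no descendant of W7 in the set): holds — descendants of W7 are {W2, W3}; none are in {W5, W6, W8}.
Condition 2 (every backdoor path blocked by {W5, W6, W8}):
  P1: blocked at fork node W5 ∈ conditioning set.
  P2: blocked at fork node W5 ∈ conditioning set.
  P3: blocked at fork node W5 ∈ conditioning set.
  P4: blocked at chain node W6 ∈ conditioning set.
  P5: blocked at chain node W6 ∈ conditioning set.
  P6: blocked at fork node W6 ∈ conditioning set.
  P7: blocked at fork node W6 ∈ conditioning set.
{W5, W6, W8} satisfies the backdoor criterion.

Yes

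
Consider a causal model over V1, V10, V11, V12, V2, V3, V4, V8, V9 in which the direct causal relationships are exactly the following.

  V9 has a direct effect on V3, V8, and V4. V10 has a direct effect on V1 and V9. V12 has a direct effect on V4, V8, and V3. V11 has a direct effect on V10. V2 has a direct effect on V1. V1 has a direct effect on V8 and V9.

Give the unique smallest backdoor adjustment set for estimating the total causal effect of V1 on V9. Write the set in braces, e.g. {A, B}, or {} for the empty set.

Variables eligible for adjustment (non-descendants of V1, excluding V1 and V9): {V10, V11, V12, V2}.
Backdoor paths from V1 to V9:
  P1: V1 <- V10 -> V9
The empty set is not sufficient: P1 (V1 <- V10 -> V9) has no collider blocking it and no conditioned non-collider, so it is open.
Try {V10}:
  P1: blocked at fork node V10 ∈ conditioning set.
{V10} contains no descendant of V1 and blocks every backdoor path.
No other singleton works — e.g. {V2} leaves P1 open — so {V10} is the unique smallest valid adjustment set.

{V10}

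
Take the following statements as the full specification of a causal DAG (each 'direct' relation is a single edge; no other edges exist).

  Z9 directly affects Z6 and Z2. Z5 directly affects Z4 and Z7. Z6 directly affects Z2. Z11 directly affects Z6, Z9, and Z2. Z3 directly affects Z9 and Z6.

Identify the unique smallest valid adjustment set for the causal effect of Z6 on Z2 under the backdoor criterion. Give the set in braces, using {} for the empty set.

{Z11, Z9}

Variables eligible for adjustment (non-descendants of Z6, excluding Z6 and Z2): {Z11, Z3, Z4, Z5, Z7, Z9}.
Backdoor paths from Z6 to Z2:
  P1: Z6 <- Z11 -> Z9 -> Z2
  P2: Z6 <- Z11 -> Z2
  P3: Z6 <- Z3 -> Z9 <- Z11 -> Z2
  P4: Z6 <- Z3 -> Z9 -> Z2
  P5: Z6 <- Z9 <- Z11 -> Z2
  P6: Z6 <- Z9 -> Z2
The empty set is not sufficient: P1 (Z6 <- Z11 -> Z9 -> Z2) has no collider blocking it and no conditioned non-collider, so it is open.
Try {Z11, Z9}:
  P1: blocked at fork node Z11 ∈ conditioning set.
  P2: blocked at fork node Z11 ∈ conditioning set.
  P3: blocked at fork node Z11 ∈ conditioning set.
  P4: blocked at chain node Z9 ∈ conditioning set.
  P5: blocked at chain node Z9 ∈ conditioning set.
  P6: blocked at fork node Z9 ∈ conditioning set.
{Z11, Z9} contains no descendant of Z6 and blocks every backdoor path.
Every element of {Z11, Z9} is needed (dropping Z11 leaves P2 open; dropping Z9 leaves P4 open), so no proper subset is valid.
Among all size-2 subsets of the eligible variables, only {Z11, Z9} blocks every backdoor path, so it is the unique smallest valid adjustment set.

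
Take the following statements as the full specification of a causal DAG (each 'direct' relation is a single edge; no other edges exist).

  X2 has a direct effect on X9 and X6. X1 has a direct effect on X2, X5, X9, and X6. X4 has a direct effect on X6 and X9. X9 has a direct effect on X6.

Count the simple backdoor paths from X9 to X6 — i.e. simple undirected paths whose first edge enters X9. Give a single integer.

A backdoor path from X9 to X6 is any simple undirected path whose first edge points into X9 (i.e. leaves X9 via a parent).
Parents of X9: {X1, X2, X4}.
Enumerating:
  P1: X9 <- X1 -> X2 -> X6
  P2: X9 <- X1 -> X6
  P3: X9 <- X2 <- X1 -> X6
  P4: X9 <- X2 -> X6
  P5: X9 <- X4 -> X6
That exhausts the simple backdoor paths. Count: 5.

5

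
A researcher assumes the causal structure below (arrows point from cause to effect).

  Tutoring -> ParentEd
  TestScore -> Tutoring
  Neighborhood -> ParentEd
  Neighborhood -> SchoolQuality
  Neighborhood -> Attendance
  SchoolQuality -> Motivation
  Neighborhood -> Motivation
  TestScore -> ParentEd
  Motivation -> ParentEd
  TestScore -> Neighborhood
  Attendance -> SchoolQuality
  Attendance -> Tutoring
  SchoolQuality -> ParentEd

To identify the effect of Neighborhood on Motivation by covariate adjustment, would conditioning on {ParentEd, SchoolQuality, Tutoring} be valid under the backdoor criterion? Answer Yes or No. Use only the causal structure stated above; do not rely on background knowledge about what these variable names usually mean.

No

Backdoor paths from Neighborhood to Motivation (paths whose first edge points into Neighborhood):
  P1: Neighborhood <- TestScore -> Tutoring <- Attendance -> SchoolQuality -> Motivation
  P2: Neighborhood <- TestScore -> Tutoring <- Attendance -> SchoolQuality -> ParentEd <- Motivation
  P3: Neighborhood <- TestScore -> Tutoring -> ParentEd <- SchoolQuality -> Motivation
  P4: Neighborhood <- TestScore -> Tutoring -> ParentEd <- Motivation
  P5: Neighborhood <- TestScore -> ParentEd <- SchoolQuality -> Motivation
  P6: Neighborhood <- TestScore -> ParentEd <- Motivation
  P7: Neighborhood <- TestScore -> ParentEd <- Tutoring <- Attendance -> SchoolQuality -> Motivation
Condition 1 (no descendant of Neighborhood in the set): FAILS — ParentEd, SchoolQuality, and Tutoring are descendants of Neighborhood.
Condition 2 (every backdoor path blocked by {ParentEd, SchoolQuality, Tutoring}):
  P1: blocked at chain node SchoolQuality ∈ conditioning set.
  P2: blocked at chain node SchoolQuality ∈ conditioning set.
  P3: blocked at chain node Tutoring ∈ conditioning set.
  P4: blocked at chain node Tutoring ∈ conditioning set.
  P5: blocked at fork node SchoolQuality ∈ conditioning set.
  P6: open — collider(s) ParentEd are conditioned on (or have a conditioned descendant) and no non-collider on the path is in the set.
  P7: blocked at chain node Tutoring ∈ conditioning set.
{ParentEd, SchoolQuality, Tutoring} does not satisfy the backdoor criterion.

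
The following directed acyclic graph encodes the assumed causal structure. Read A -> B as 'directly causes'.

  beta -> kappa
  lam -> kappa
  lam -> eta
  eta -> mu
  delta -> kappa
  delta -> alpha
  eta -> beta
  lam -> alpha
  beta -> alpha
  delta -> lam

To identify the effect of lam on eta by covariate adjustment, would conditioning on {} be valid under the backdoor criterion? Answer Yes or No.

Yes

Backdoor paths from lam to eta (paths whose first edge points into lam):
  P1: lam <- delta -> kappa <- beta <- eta
  P2: lam <- delta -> alpha <- beta <- eta
Condition 1 (no descendant of lam in the set): holds — descendants of lam are {alpha, beta, eta, kappa, mu}; none are in {}.
Condition 2 (every backdoor path blocked by {}):
  P1: blocked at collider kappa (neither it nor any descendant is in the conditioning set).
  P2: blocked at collider alpha (neither it nor any descendant is in the conditioning set).
{} satisfies the backdoor criterion.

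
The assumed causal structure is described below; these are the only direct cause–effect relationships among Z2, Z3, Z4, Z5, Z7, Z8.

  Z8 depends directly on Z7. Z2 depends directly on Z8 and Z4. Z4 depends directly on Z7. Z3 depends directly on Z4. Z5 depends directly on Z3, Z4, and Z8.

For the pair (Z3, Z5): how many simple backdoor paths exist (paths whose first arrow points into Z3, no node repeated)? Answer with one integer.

3

A backdoor path from Z3 to Z5 is any simple undirected path whose first edge points into Z3 (i.e. leaves Z3 via a parent).
Parents of Z3: {Z4}.
Enumerating:
  P1: Z3 <- Z4 <- Z7 -> Z8 -> Z5
  P2: Z3 <- Z4 -> Z2 <- Z8 -> Z5
  P3: Z3 <- Z4 -> Z5
That exhausts the simple backdoor paths. Count: 3.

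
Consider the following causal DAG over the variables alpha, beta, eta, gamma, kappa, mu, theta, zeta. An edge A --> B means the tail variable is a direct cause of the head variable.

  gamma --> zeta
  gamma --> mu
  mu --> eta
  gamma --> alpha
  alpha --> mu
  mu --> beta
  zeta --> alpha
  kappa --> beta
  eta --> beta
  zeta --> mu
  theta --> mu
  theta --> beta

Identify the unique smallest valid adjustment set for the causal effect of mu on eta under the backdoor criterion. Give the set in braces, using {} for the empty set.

{}

Variables eligible for adjustment (non-descendants of mu, excluding mu and eta): {alpha, gamma, kappa, theta, zeta}.
Backdoor paths from mu to eta:
  P1: mu <- theta -> beta <- eta
Each backdoor path contains an unconditioned collider, so every path is already blocked with the empty conditioning set:
  P1: blocked at collider beta (neither it nor any descendant is in the conditioning set).
The empty set is therefore the unique smallest valid set.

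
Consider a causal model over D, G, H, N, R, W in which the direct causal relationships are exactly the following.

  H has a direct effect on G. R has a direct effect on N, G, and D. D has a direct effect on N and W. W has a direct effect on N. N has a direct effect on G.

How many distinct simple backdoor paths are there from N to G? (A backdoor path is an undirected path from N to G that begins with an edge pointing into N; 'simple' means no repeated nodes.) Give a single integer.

A backdoor path from N to G is any simple undirected path whose first edge points into N (i.e. leaves N via a parent).
Parents of N: {D, R, W}.
Enumerating:
  P1: N <- R -> G
  P2: N <- D <- R -> G
  P3: N <- W <- D <- R -> G
That exhausts the simple backdoor paths. Count: 3.

3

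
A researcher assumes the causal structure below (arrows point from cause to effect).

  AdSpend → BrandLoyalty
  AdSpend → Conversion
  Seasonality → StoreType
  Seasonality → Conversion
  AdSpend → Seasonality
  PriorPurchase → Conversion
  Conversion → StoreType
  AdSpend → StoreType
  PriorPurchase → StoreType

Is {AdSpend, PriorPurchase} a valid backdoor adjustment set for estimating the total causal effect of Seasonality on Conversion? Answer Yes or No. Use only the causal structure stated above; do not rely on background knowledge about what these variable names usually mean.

Yes

Backdoor paths from Seasonality to Conversion (paths whose first edge points into Seasonality):
  P1: Seasonality <- AdSpend -> Conversion
  P2: Seasonality <- AdSpend -> StoreType <- PriorPurchase -> Conversion
  P3: Seasonality <- AdSpend -> StoreType <- Conversion
Condition 1 (no descendant of Seasonality in the set): holds — descendants of Seasonality are {Conversion, StoreType}; none are in {AdSpend, PriorPurchase}.
Condition 2 (every backdoor path blocked by {AdSpend, PriorPurchase}):
  P1: blocked at fork node AdSpend ∈ conditioning set.
  P2: blocked at fork node AdSpend ∈ conditioning set.
  P3: blocked at fork node AdSpend ∈ conditioning set.
{AdSpend, PriorPurchase} satisfies the backdoor criterion.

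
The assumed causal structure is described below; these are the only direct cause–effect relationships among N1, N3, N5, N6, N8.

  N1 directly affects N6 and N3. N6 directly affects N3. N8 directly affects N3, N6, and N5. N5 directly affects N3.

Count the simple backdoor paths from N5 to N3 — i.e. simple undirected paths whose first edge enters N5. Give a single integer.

3

A backdoor path from N5 to N3 is any simple undirected path whose first edge points into N5 (i.e. leaves N5 via a parent).
Parents of N5: {N8}.
Enumerating:
  P1: N5 <- N8 -> N6 <- N1 -> N3
  P2: N5 <- N8 -> N6 -> N3
  P3: N5 <- N8 -> N3
That exhausts the simple backdoor paths. Count: 3.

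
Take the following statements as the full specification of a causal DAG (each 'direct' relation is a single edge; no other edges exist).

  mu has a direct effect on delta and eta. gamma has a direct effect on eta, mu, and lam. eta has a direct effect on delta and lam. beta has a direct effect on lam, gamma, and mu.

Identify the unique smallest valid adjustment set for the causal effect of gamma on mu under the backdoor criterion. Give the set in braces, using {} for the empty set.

{beta}

Variables eligible for adjustment (non-descendants of gamma, excluding gamma and mu): {beta}.
Backdoor paths from gamma to mu:
  P1: gamma <- beta -> mu
  P2: gamma <- beta -> lam <- eta <- mu
  P3: gamma <- beta -> lam <- eta -> delta <- mu
The empty set is not sufficient: P1 (gamma <- beta -> mu) has no collider blocking it and no conditioned non-collider, so it is open.
Try {beta}:
  P1: blocked at fork node beta ∈ conditioning set.
  P2: blocked at fork node beta ∈ conditioning set.
  P3: blocked at fork node beta ∈ conditioning set.
{beta} contains no descendant of gamma and blocks every backdoor path.
{beta} is the unique smallest valid adjustment set.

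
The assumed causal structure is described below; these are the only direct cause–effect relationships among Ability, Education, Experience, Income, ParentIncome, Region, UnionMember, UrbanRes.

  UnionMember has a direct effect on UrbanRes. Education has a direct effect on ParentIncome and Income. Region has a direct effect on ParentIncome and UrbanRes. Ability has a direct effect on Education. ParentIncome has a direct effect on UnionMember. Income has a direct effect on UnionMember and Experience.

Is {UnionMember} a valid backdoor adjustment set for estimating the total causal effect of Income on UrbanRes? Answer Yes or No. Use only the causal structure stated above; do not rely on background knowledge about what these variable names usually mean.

Backdoor paths from Income to UrbanRes (paths whose first edge points into Income):
  P1: Income <- Education -> ParentIncome <- Region -> UrbanRes
  P2: Income <- Education -> ParentIncome -> UnionMember -> UrbanRes
Condition 1 (no descendant of Income in the set): FAILS — UnionMember is a descendant of Income.
Condition 2 (every backdoor path blocked by {UnionMember}):
  P1: open — collider(s) ParentIncome are conditioned on (or have a conditioned descendant) and no non-collider on the path is in the set.
  P2: blocked at chain node UnionMember ∈ conditioning set.
{UnionMember} does not satisfy the backdoor criterion.

No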